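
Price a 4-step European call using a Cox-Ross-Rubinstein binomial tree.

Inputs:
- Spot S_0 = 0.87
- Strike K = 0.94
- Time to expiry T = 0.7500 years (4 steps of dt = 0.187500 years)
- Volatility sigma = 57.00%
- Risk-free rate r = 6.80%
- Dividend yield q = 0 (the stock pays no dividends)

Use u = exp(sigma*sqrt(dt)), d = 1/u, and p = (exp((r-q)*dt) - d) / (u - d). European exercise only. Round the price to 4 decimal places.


dt = T/N = 0.187500
u = exp(sigma*sqrt(dt)) = 1.279945; d = 1/u = 0.781283
p = (exp((r-q)*dt) - d) / (u - d) = 0.464339
Discount per step: exp(-r*dt) = 0.987331
Stock lattice S(k, i) with i counting down-moves:
  k=0: S(0,0) = 0.8700
  k=1: S(1,0) = 1.1136; S(1,1) = 0.6797
  k=2: S(2,0) = 1.4253; S(2,1) = 0.8700; S(2,2) = 0.5311
  k=3: S(3,0) = 1.8243; S(3,1) = 1.1136; S(3,2) = 0.6797; S(3,3) = 0.4149
  k=4: S(4,0) = 2.3350; S(4,1) = 1.4253; S(4,2) = 0.8700; S(4,3) = 0.5311; S(4,4) = 0.3242
Terminal payoffs V(N, i) = max(S_T - K, 0):
  V(4,0) = 1.394988; V(4,1) = 0.485286; V(4,2) = 0.000000; V(4,3) = 0.000000; V(4,4) = 0.000000
Backward induction: V(k, i) = exp(-r*dt) * [p * V(k+1, i) + (1-p) * V(k+1, i+1)].
  V(3,0) = exp(-r*dt) * [p*1.394988 + (1-p)*0.485286] = 0.896197
  V(3,1) = exp(-r*dt) * [p*0.485286 + (1-p)*0.000000] = 0.222482
  V(3,2) = exp(-r*dt) * [p*0.000000 + (1-p)*0.000000] = 0.000000
  V(3,3) = exp(-r*dt) * [p*0.000000 + (1-p)*0.000000] = 0.000000
  V(2,0) = exp(-r*dt) * [p*0.896197 + (1-p)*0.222482] = 0.528532
  V(2,1) = exp(-r*dt) * [p*0.222482 + (1-p)*0.000000] = 0.101999
  V(2,2) = exp(-r*dt) * [p*0.000000 + (1-p)*0.000000] = 0.000000
  V(1,0) = exp(-r*dt) * [p*0.528532 + (1-p)*0.101999] = 0.296253
  V(1,1) = exp(-r*dt) * [p*0.101999 + (1-p)*0.000000] = 0.046762
  V(0,0) = exp(-r*dt) * [p*0.296253 + (1-p)*0.046762] = 0.160550

Answer: Price = V(0,0) = 0.1606


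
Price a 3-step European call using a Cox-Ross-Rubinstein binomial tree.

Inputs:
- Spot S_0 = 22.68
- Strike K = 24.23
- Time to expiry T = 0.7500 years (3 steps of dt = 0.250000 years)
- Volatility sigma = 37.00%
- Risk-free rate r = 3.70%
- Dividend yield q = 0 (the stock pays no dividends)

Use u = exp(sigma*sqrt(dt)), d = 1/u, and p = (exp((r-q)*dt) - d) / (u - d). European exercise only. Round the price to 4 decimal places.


dt = T/N = 0.250000
u = exp(sigma*sqrt(dt)) = 1.203218; d = 1/u = 0.831104
p = (exp((r-q)*dt) - d) / (u - d) = 0.478855
Discount per step: exp(-r*dt) = 0.990793
Stock lattice S(k, i) with i counting down-moves:
  k=0: S(0,0) = 22.6800
  k=1: S(1,0) = 27.2890; S(1,1) = 18.8494
  k=2: S(2,0) = 32.8346; S(2,1) = 22.6800; S(2,2) = 15.6659
  k=3: S(3,0) = 39.5072; S(3,1) = 27.2890; S(3,2) = 18.8494; S(3,3) = 13.0200
Terminal payoffs V(N, i) = max(S_T - K, 0):
  V(3,0) = 15.277222; V(3,1) = 3.058994; V(3,2) = 0.000000; V(3,3) = 0.000000
Backward induction: V(k, i) = exp(-r*dt) * [p * V(k+1, i) + (1-p) * V(k+1, i+1)].
  V(2,0) = exp(-r*dt) * [p*15.277222 + (1-p)*3.058994] = 8.827715
  V(2,1) = exp(-r*dt) * [p*3.058994 + (1-p)*0.000000] = 1.451327
  V(2,2) = exp(-r*dt) * [p*0.000000 + (1-p)*0.000000] = 0.000000
  V(1,0) = exp(-r*dt) * [p*8.827715 + (1-p)*1.451327] = 4.937660
  V(1,1) = exp(-r*dt) * [p*1.451327 + (1-p)*0.000000] = 0.688576
  V(0,0) = exp(-r*dt) * [p*4.937660 + (1-p)*0.688576] = 2.698196

Answer: Price = V(0,0) = 2.6982


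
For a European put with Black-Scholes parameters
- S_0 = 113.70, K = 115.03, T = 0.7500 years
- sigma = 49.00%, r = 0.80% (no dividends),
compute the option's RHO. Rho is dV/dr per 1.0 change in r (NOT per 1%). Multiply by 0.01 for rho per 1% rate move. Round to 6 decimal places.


Answer: Rho = -50.526176

Derivation:
d1 = 0.1989099798; d2 = -0.2254424680
phi(d1) = 0.3911277198; exp(-qT) = 1.0000000000; exp(-rT) = 0.9940179641
N(-d2) = 0.5891824614
Rho = -K*T*exp(-rT)*N(-d2) = -115.0300 * 0.7500 * 0.9940179641 * 0.5891824614 = -50.526176


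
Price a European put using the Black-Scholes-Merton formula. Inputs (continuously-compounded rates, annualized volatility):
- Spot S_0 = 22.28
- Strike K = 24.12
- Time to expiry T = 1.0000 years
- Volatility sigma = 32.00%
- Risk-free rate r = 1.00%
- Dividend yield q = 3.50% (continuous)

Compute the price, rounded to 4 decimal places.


d1 = (ln(S/K) + (r - q + 0.5*sigma^2) * T) / (sigma * sqrt(T)) = -0.16609986
d2 = d1 - sigma * sqrt(T) = -0.48609986
exp(-rT) = 0.99004983; exp(-qT) = 0.96560542
P = K * exp(-rT) * N(-d2) - S_0 * exp(-qT) * N(-d1)
N(-d1) = 0.56596082; N(-d2) = 0.68655182
P = 24.1200 * 0.99004983 * 0.68655182 - 22.2800 * 0.96560542 * 0.56596082 = 4.2190

Answer: Price = 4.2190


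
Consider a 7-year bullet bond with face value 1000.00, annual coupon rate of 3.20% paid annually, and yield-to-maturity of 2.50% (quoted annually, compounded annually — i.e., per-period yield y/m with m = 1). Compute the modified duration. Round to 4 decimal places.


Answer: Modified duration = 6.2412

Derivation:
Coupon per period c = face * coupon_rate / m = 32.000000
Periods per year m = 1; per-period yield y/m = 0.025000
Number of cashflows N = 7
Cashflows (t years, CF_t, discount factor 1/(1+y/m)^(m*t), PV):
  t = 1.0000: CF_t = 32.000000, DF = 0.975610, PV = 31.219512
  t = 2.0000: CF_t = 32.000000, DF = 0.951814, PV = 30.458061
  t = 3.0000: CF_t = 32.000000, DF = 0.928599, PV = 29.715181
  t = 4.0000: CF_t = 32.000000, DF = 0.905951, PV = 28.990421
  t = 5.0000: CF_t = 32.000000, DF = 0.883854, PV = 28.283337
  t = 6.0000: CF_t = 32.000000, DF = 0.862297, PV = 27.593500
  t = 7.0000: CF_t = 1032.000000, DF = 0.841265, PV = 868.185723
Price P = sum_t PV_t = 1044.445734
First compute Macaulay numerator sum_t t * PV_t:
  t * PV_t at t = 1.0000: 31.219512
  t * PV_t at t = 2.0000: 60.916121
  t * PV_t at t = 3.0000: 89.145543
  t * PV_t at t = 4.0000: 115.961683
  t * PV_t at t = 5.0000: 141.416686
  t * PV_t at t = 6.0000: 165.560998
  t * PV_t at t = 7.0000: 6077.300058
Macaulay duration D = 6681.520602 / 1044.445734 = 6.397193
Modified duration = D / (1 + y/m) = 6.397193 / (1 + 0.025000) = 6.241164


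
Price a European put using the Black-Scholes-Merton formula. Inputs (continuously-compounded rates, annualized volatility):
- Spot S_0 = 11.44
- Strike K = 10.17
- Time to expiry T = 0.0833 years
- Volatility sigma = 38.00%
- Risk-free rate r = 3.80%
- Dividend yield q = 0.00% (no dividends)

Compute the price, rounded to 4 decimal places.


d1 = (ln(S/K) + (r - q + 0.5*sigma^2) * T) / (sigma * sqrt(T)) = 1.15663449
d2 = d1 - sigma * sqrt(T) = 1.04695988
exp(-rT) = 0.99683960; exp(-qT) = 1.00000000
P = K * exp(-rT) * N(-d2) - S_0 * exp(-qT) * N(-d1)
N(-d1) = 0.12371086; N(-d2) = 0.14755904
P = 10.1700 * 0.99683960 * 0.14755904 - 11.4400 * 1.00000000 * 0.12371086 = 0.0807

Answer: Price = 0.0807


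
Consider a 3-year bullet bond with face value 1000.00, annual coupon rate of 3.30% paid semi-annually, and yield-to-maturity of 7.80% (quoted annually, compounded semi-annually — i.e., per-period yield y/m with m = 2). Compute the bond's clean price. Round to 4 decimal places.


Coupon per period c = face * coupon_rate / m = 16.500000
Periods per year m = 2; per-period yield y/m = 0.039000
Number of cashflows N = 6
Cashflows (t years, CF_t, discount factor 1/(1+y/m)^(m*t), PV):
  t = 0.5000: CF_t = 16.500000, DF = 0.962464, PV = 15.880654
  t = 1.0000: CF_t = 16.500000, DF = 0.926337, PV = 15.284557
  t = 1.5000: CF_t = 16.500000, DF = 0.891566, PV = 14.710834
  t = 2.0000: CF_t = 16.500000, DF = 0.858100, PV = 14.158647
  t = 2.5000: CF_t = 16.500000, DF = 0.825890, PV = 13.627187
  t = 3.0000: CF_t = 1016.500000, DF = 0.794889, PV = 808.005092
Price P = sum_t PV_t = 881.666971

Answer: Price = 881.6670


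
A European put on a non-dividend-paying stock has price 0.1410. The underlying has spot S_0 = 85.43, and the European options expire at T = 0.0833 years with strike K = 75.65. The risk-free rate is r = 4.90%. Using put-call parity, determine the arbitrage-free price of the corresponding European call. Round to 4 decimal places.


Answer: Call price = 10.2292

Derivation:
Put-call parity: C - P = S_0 * exp(-qT) - K * exp(-rT).
S_0 * exp(-qT) = 85.4300 * 1.00000000 = 85.43000000
K * exp(-rT) = 75.6500 * 0.99592662 = 75.34184871
C = P + S*exp(-qT) - K*exp(-rT)
C = 0.1410 + 85.43000000 - 75.34184871 = 10.2292


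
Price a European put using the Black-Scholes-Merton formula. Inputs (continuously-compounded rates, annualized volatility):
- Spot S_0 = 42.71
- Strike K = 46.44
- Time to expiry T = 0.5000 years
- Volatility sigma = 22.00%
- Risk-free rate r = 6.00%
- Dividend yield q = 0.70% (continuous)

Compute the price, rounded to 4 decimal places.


d1 = (ln(S/K) + (r - q + 0.5*sigma^2) * T) / (sigma * sqrt(T)) = -0.29009423
d2 = d1 - sigma * sqrt(T) = -0.44565773
exp(-rT) = 0.97044553; exp(-qT) = 0.99650612
P = K * exp(-rT) * N(-d2) - S_0 * exp(-qT) * N(-d1)
N(-d1) = 0.61412793; N(-d2) = 0.67207775
P = 46.4400 * 0.97044553 * 0.67207775 - 42.7100 * 0.99650612 * 0.61412793 = 4.1511

Answer: Price = 4.1511


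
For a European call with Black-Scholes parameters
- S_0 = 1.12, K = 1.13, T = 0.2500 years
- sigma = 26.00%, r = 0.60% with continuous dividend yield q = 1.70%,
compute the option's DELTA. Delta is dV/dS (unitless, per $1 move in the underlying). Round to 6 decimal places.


Answer: Delta = 0.488136

Derivation:
d1 = -0.0245303647; d2 = -0.1545303647
phi(d1) = 0.3988222689; exp(-qT) = 0.9957590185; exp(-rT) = 0.9985011244
N(d1) = 0.4902147817
Delta = exp(-qT) * N(d1) = 0.9957590185 * 0.4902147817 = 0.488136


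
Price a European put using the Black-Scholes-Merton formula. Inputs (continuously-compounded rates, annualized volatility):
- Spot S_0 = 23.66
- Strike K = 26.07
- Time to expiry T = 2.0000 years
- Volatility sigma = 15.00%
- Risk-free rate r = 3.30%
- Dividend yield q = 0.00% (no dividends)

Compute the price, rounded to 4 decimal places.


d1 = (ln(S/K) + (r - q + 0.5*sigma^2) * T) / (sigma * sqrt(T)) = -0.04006641
d2 = d1 - sigma * sqrt(T) = -0.25219845
exp(-rT) = 0.93613086; exp(-qT) = 1.00000000
P = K * exp(-rT) * N(-d2) - S_0 * exp(-qT) * N(-d1)
N(-d1) = 0.51597991; N(-d2) = 0.59955616
P = 26.0700 * 0.93613086 * 0.59955616 - 23.6600 * 1.00000000 * 0.51597991 = 2.4240

Answer: Price = 2.4240


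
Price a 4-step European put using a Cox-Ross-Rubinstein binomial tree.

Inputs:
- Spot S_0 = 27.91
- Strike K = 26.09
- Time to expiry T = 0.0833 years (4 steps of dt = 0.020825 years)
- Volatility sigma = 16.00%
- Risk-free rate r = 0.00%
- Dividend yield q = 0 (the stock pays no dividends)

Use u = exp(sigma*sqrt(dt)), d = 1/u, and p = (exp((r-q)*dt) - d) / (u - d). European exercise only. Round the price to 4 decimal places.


dt = T/N = 0.020825
u = exp(sigma*sqrt(dt)) = 1.023358; d = 1/u = 0.977175
p = (exp((r-q)*dt) - d) / (u - d) = 0.494228
Discount per step: exp(-r*dt) = 1.000000
Stock lattice S(k, i) with i counting down-moves:
  k=0: S(0,0) = 27.9100
  k=1: S(1,0) = 28.5619; S(1,1) = 27.2730
  k=2: S(2,0) = 29.2291; S(2,1) = 27.9100; S(2,2) = 26.6505
  k=3: S(3,0) = 29.9118; S(3,1) = 28.5619; S(3,2) = 27.2730; S(3,3) = 26.0422
  k=4: S(4,0) = 30.6105; S(4,1) = 29.2291; S(4,2) = 27.9100; S(4,3) = 26.6505; S(4,4) = 25.4478
Terminal payoffs V(N, i) = max(K - S_T, 0):
  V(4,0) = 0.000000; V(4,1) = 0.000000; V(4,2) = 0.000000; V(4,3) = 0.000000; V(4,4) = 0.642246
Backward induction: V(k, i) = exp(-r*dt) * [p * V(k+1, i) + (1-p) * V(k+1, i+1)].
  V(3,0) = exp(-r*dt) * [p*0.000000 + (1-p)*0.000000] = 0.000000
  V(3,1) = exp(-r*dt) * [p*0.000000 + (1-p)*0.000000] = 0.000000
  V(3,2) = exp(-r*dt) * [p*0.000000 + (1-p)*0.000000] = 0.000000
  V(3,3) = exp(-r*dt) * [p*0.000000 + (1-p)*0.642246] = 0.324830
  V(2,0) = exp(-r*dt) * [p*0.000000 + (1-p)*0.000000] = 0.000000
  V(2,1) = exp(-r*dt) * [p*0.000000 + (1-p)*0.000000] = 0.000000
  V(2,2) = exp(-r*dt) * [p*0.000000 + (1-p)*0.324830] = 0.164290
  V(1,0) = exp(-r*dt) * [p*0.000000 + (1-p)*0.000000] = 0.000000
  V(1,1) = exp(-r*dt) * [p*0.000000 + (1-p)*0.164290] = 0.083093
  V(0,0) = exp(-r*dt) * [p*0.000000 + (1-p)*0.083093] = 0.042026

Answer: Price = V(0,0) = 0.0420


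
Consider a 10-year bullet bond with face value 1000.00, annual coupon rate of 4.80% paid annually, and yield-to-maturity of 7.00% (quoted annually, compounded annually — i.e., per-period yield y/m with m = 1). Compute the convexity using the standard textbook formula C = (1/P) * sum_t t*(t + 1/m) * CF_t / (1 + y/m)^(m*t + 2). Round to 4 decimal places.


Coupon per period c = face * coupon_rate / m = 48.000000
Periods per year m = 1; per-period yield y/m = 0.070000
Number of cashflows N = 10
Cashflows (t years, CF_t, discount factor 1/(1+y/m)^(m*t), PV):
  t = 1.0000: CF_t = 48.000000, DF = 0.934579, PV = 44.859813
  t = 2.0000: CF_t = 48.000000, DF = 0.873439, PV = 41.925059
  t = 3.0000: CF_t = 48.000000, DF = 0.816298, PV = 39.182298
  t = 4.0000: CF_t = 48.000000, DF = 0.762895, PV = 36.618970
  t = 5.0000: CF_t = 48.000000, DF = 0.712986, PV = 34.223337
  t = 6.0000: CF_t = 48.000000, DF = 0.666342, PV = 31.984427
  t = 7.0000: CF_t = 48.000000, DF = 0.622750, PV = 29.891988
  t = 8.0000: CF_t = 48.000000, DF = 0.582009, PV = 27.936437
  t = 9.0000: CF_t = 48.000000, DF = 0.543934, PV = 26.108820
  t = 10.0000: CF_t = 1048.000000, DF = 0.508349, PV = 532.750058
Price P = sum_t PV_t = 845.481206
Convexity numerator sum_t t*(t + 1/m) * CF_t / (1+y/m)^(m*t + 2):
  t = 1.0000: term = 78.364596
  t = 2.0000: term = 219.713821
  t = 3.0000: term = 410.680039
  t = 4.0000: term = 639.688535
  t = 5.0000: term = 896.759628
  t = 6.0000: term = 1173.330355
  t = 7.0000: term = 1462.093900
  t = 8.0000: term = 1756.855154
  t = 9.0000: term = 2052.400880
  t = 10.0000: term = 51185.698661
Convexity = (1/P) * sum = 59875.585570 / 845.481206 = 70.818352

Answer: Convexity = 70.8184


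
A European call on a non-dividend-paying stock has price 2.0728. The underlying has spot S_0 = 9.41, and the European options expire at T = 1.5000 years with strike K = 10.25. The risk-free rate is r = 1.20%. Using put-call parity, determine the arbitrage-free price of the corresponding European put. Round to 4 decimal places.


Put-call parity: C - P = S_0 * exp(-qT) - K * exp(-rT).
S_0 * exp(-qT) = 9.4100 * 1.00000000 = 9.41000000
K * exp(-rT) = 10.2500 * 0.98216103 = 10.06715058
P = C - S*exp(-qT) + K*exp(-rT)
P = 2.0728 - 9.41000000 + 10.06715058 = 2.7300

Answer: Put price = 2.7300


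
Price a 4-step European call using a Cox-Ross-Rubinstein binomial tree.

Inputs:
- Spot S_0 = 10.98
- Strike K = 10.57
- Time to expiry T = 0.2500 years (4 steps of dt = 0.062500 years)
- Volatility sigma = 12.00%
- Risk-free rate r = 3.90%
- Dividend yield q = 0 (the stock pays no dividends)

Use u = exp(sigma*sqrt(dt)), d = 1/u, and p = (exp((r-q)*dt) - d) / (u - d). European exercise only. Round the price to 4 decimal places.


Answer: Price = V(0,0) = 0.6010

Derivation:
dt = T/N = 0.062500
u = exp(sigma*sqrt(dt)) = 1.030455; d = 1/u = 0.970446
p = (exp((r-q)*dt) - d) / (u - d) = 0.533169
Discount per step: exp(-r*dt) = 0.997565
Stock lattice S(k, i) with i counting down-moves:
  k=0: S(0,0) = 10.9800
  k=1: S(1,0) = 11.3144; S(1,1) = 10.6555
  k=2: S(2,0) = 11.6590; S(2,1) = 10.9800; S(2,2) = 10.3406
  k=3: S(3,0) = 12.0140; S(3,1) = 11.3144; S(3,2) = 10.6555; S(3,3) = 10.0350
  k=4: S(4,0) = 12.3799; S(4,1) = 11.6590; S(4,2) = 10.9800; S(4,3) = 10.3406; S(4,4) = 9.7384
Terminal payoffs V(N, i) = max(S_T - K, 0):
  V(4,0) = 1.809915; V(4,1) = 1.088965; V(4,2) = 0.410000; V(4,3) = 0.000000; V(4,4) = 0.000000
Backward induction: V(k, i) = exp(-r*dt) * [p * V(k+1, i) + (1-p) * V(k+1, i+1)].
  V(3,0) = exp(-r*dt) * [p*1.809915 + (1-p)*1.088965] = 1.469767
  V(3,1) = exp(-r*dt) * [p*1.088965 + (1-p)*0.410000] = 0.770124
  V(3,2) = exp(-r*dt) * [p*0.410000 + (1-p)*0.000000] = 0.218067
  V(3,3) = exp(-r*dt) * [p*0.000000 + (1-p)*0.000000] = 0.000000
  V(2,0) = exp(-r*dt) * [p*1.469767 + (1-p)*0.770124] = 1.140369
  V(2,1) = exp(-r*dt) * [p*0.770124 + (1-p)*0.218067] = 0.511159
  V(2,2) = exp(-r*dt) * [p*0.218067 + (1-p)*0.000000] = 0.115984
  V(1,0) = exp(-r*dt) * [p*1.140369 + (1-p)*0.511159] = 0.844573
  V(1,1) = exp(-r*dt) * [p*0.511159 + (1-p)*0.115984] = 0.325884
  V(0,0) = exp(-r*dt) * [p*0.844573 + (1-p)*0.325884] = 0.600966


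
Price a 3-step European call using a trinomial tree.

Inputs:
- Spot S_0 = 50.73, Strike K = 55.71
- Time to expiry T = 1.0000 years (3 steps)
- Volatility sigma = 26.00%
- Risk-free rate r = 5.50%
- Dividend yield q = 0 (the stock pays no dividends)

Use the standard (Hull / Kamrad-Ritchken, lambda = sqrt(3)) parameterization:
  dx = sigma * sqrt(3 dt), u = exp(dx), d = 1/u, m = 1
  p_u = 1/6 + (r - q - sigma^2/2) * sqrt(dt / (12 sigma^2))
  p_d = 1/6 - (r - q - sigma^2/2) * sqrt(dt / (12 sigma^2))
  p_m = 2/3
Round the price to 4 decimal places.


dt = T/N = 0.333333; dx = sigma*sqrt(3*dt) = 0.260000
u = exp(dx) = 1.296930; d = 1/u = 0.771052
p_u = 0.180256, p_m = 0.666667, p_d = 0.153077
Discount per step: exp(-r*dt) = 0.981834
Stock lattice S(k, j) with j the centered position index:
  k=0: S(0,+0) = 50.7300
  k=1: S(1,-1) = 39.1154; S(1,+0) = 50.7300; S(1,+1) = 65.7933
  k=2: S(2,-2) = 30.1600; S(2,-1) = 39.1154; S(2,+0) = 50.7300; S(2,+1) = 65.7933; S(2,+2) = 85.3293
  k=3: S(3,-3) = 23.2549; S(3,-2) = 30.1600; S(3,-1) = 39.1154; S(3,+0) = 50.7300; S(3,+1) = 65.7933; S(3,+2) = 85.3293; S(3,+3) = 110.6661
Terminal payoffs V(N, j) = max(S_T - K, 0):
  V(3,-3) = 0.000000; V(3,-2) = 0.000000; V(3,-1) = 0.000000; V(3,+0) = 0.000000; V(3,+1) = 10.083263; V(3,+2) = 29.619263; V(3,+3) = 54.956088
Backward induction: V(k, j) = exp(-r*dt) * [p_u * V(k+1, j+1) + p_m * V(k+1, j) + p_d * V(k+1, j-1)]
  V(2,-2) = exp(-r*dt) * [p_u*0.000000 + p_m*0.000000 + p_d*0.000000] = 0.000000
  V(2,-1) = exp(-r*dt) * [p_u*0.000000 + p_m*0.000000 + p_d*0.000000] = 0.000000
  V(2,+0) = exp(-r*dt) * [p_u*10.083263 + p_m*0.000000 + p_d*0.000000] = 1.784554
  V(2,+1) = exp(-r*dt) * [p_u*29.619263 + p_m*10.083263 + p_d*0.000000] = 11.842129
  V(2,+2) = exp(-r*dt) * [p_u*54.956088 + p_m*29.619263 + p_d*10.083263] = 30.629164
  V(1,-1) = exp(-r*dt) * [p_u*1.784554 + p_m*0.000000 + p_d*0.000000] = 0.315834
  V(1,+0) = exp(-r*dt) * [p_u*11.842129 + p_m*1.784554 + p_d*0.000000] = 3.263932
  V(1,+1) = exp(-r*dt) * [p_u*30.629164 + p_m*11.842129 + p_d*1.784554] = 13.440351
  V(0,+0) = exp(-r*dt) * [p_u*13.440351 + p_m*3.263932 + p_d*0.315834] = 4.562592

Answer: Price = V(0,0) = 4.5626


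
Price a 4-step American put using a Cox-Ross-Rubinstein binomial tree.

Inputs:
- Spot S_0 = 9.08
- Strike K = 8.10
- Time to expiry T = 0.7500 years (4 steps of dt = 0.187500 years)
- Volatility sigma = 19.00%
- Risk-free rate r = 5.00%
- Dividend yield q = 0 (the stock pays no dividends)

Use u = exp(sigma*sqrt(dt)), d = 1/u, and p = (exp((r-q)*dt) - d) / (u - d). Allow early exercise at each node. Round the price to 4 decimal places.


Answer: Price = V(0,0) = 0.1587

Derivation:
dt = T/N = 0.187500
u = exp(sigma*sqrt(dt)) = 1.085752; d = 1/u = 0.921021
p = (exp((r-q)*dt) - d) / (u - d) = 0.536622
Discount per step: exp(-r*dt) = 0.990669
Stock lattice S(k, i) with i counting down-moves:
  k=0: S(0,0) = 9.0800
  k=1: S(1,0) = 9.8586; S(1,1) = 8.3629
  k=2: S(2,0) = 10.7040; S(2,1) = 9.0800; S(2,2) = 7.7024
  k=3: S(3,0) = 11.6219; S(3,1) = 9.8586; S(3,2) = 8.3629; S(3,3) = 7.0941
  k=4: S(4,0) = 12.6185; S(4,1) = 10.7040; S(4,2) = 9.0800; S(4,3) = 7.7024; S(4,4) = 6.5338
Terminal payoffs V(N, i) = max(K - S_T, 0):
  V(4,0) = 0.000000; V(4,1) = 0.000000; V(4,2) = 0.000000; V(4,3) = 0.397620; V(4,4) = 1.566227
Backward induction: V(k, i) = exp(-r*dt) * [p * V(k+1, i) + (1-p) * V(k+1, i+1)]; then take max(V_cont, immediate exercise) for American.
  V(3,0) = exp(-r*dt) * [p*0.000000 + (1-p)*0.000000] = 0.000000; exercise = 0.000000; V(3,0) = max -> 0.000000
  V(3,1) = exp(-r*dt) * [p*0.000000 + (1-p)*0.000000] = 0.000000; exercise = 0.000000; V(3,1) = max -> 0.000000
  V(3,2) = exp(-r*dt) * [p*0.000000 + (1-p)*0.397620] = 0.182529; exercise = 0.000000; V(3,2) = max -> 0.182529
  V(3,3) = exp(-r*dt) * [p*0.397620 + (1-p)*1.566227] = 0.930363; exercise = 1.005946; V(3,3) = max -> 1.005946
  V(2,0) = exp(-r*dt) * [p*0.000000 + (1-p)*0.000000] = 0.000000; exercise = 0.000000; V(2,0) = max -> 0.000000
  V(2,1) = exp(-r*dt) * [p*0.000000 + (1-p)*0.182529] = 0.083791; exercise = 0.000000; V(2,1) = max -> 0.083791
  V(2,2) = exp(-r*dt) * [p*0.182529 + (1-p)*1.005946] = 0.558819; exercise = 0.397620; V(2,2) = max -> 0.558819
  V(1,0) = exp(-r*dt) * [p*0.000000 + (1-p)*0.083791] = 0.038464; exercise = 0.000000; V(1,0) = max -> 0.038464
  V(1,1) = exp(-r*dt) * [p*0.083791 + (1-p)*0.558819] = 0.301072; exercise = 0.000000; V(1,1) = max -> 0.301072
  V(0,0) = exp(-r*dt) * [p*0.038464 + (1-p)*0.301072] = 0.158657; exercise = 0.000000; V(0,0) = max -> 0.158657


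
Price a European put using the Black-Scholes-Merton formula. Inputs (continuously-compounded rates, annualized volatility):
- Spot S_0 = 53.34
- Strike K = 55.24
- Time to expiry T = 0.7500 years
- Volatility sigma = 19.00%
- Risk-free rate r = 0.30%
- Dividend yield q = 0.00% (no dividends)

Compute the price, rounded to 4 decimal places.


d1 = (ln(S/K) + (r - q + 0.5*sigma^2) * T) / (sigma * sqrt(T)) = -0.11676642
d2 = d1 - sigma * sqrt(T) = -0.28131124
exp(-rT) = 0.99775253; exp(-qT) = 1.00000000
P = K * exp(-rT) * N(-d2) - S_0 * exp(-qT) * N(-d1)
N(-d1) = 0.54647742; N(-d2) = 0.61076416
P = 55.2400 * 0.99775253 * 0.61076416 - 53.3400 * 1.00000000 * 0.54647742 = 4.5137

Answer: Price = 4.5137


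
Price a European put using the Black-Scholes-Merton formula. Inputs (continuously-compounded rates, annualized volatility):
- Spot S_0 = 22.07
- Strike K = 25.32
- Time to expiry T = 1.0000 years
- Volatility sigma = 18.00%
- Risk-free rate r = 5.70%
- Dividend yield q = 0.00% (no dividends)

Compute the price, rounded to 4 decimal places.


d1 = (ln(S/K) + (r - q + 0.5*sigma^2) * T) / (sigma * sqrt(T)) = -0.35652987
d2 = d1 - sigma * sqrt(T) = -0.53652987
exp(-rT) = 0.94459407; exp(-qT) = 1.00000000
P = K * exp(-rT) * N(-d2) - S_0 * exp(-qT) * N(-d1)
N(-d1) = 0.63927811; N(-d2) = 0.70420380
P = 25.3200 * 0.94459407 * 0.70420380 - 22.0700 * 1.00000000 * 0.63927811 = 2.7337

Answer: Price = 2.7337


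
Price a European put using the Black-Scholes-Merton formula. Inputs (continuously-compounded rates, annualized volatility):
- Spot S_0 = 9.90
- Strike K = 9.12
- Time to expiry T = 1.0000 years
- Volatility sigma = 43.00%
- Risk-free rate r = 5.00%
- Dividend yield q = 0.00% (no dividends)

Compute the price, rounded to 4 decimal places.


d1 = (ln(S/K) + (r - q + 0.5*sigma^2) * T) / (sigma * sqrt(T)) = 0.52212780
d2 = d1 - sigma * sqrt(T) = 0.09212780
exp(-rT) = 0.95122942; exp(-qT) = 1.00000000
P = K * exp(-rT) * N(-d2) - S_0 * exp(-qT) * N(-d1)
N(-d1) = 0.30079068; N(-d2) = 0.46329825
P = 9.1200 * 0.95122942 * 0.46329825 - 9.9000 * 1.00000000 * 0.30079068 = 1.0414

Answer: Price = 1.0414


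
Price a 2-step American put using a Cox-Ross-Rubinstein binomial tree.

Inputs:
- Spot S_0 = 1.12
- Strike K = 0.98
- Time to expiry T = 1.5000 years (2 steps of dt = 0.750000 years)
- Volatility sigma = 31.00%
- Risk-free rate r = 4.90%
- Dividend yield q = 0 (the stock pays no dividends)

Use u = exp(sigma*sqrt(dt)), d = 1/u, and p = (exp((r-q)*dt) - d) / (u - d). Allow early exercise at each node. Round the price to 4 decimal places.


dt = T/N = 0.750000
u = exp(sigma*sqrt(dt)) = 1.307959; d = 1/u = 0.764550
p = (exp((r-q)*dt) - d) / (u - d) = 0.502170
Discount per step: exp(-r*dt) = 0.963917
Stock lattice S(k, i) with i counting down-moves:
  k=0: S(0,0) = 1.1200
  k=1: S(1,0) = 1.4649; S(1,1) = 0.8563
  k=2: S(2,0) = 1.9160; S(2,1) = 1.1200; S(2,2) = 0.6547
Terminal payoffs V(N, i) = max(K - S_T, 0):
  V(2,0) = 0.000000; V(2,1) = 0.000000; V(2,2) = 0.325319
Backward induction: V(k, i) = exp(-r*dt) * [p * V(k+1, i) + (1-p) * V(k+1, i+1)]; then take max(V_cont, immediate exercise) for American.
  V(1,0) = exp(-r*dt) * [p*0.000000 + (1-p)*0.000000] = 0.000000; exercise = 0.000000; V(1,0) = max -> 0.000000
  V(1,1) = exp(-r*dt) * [p*0.000000 + (1-p)*0.325319] = 0.156110; exercise = 0.123704; V(1,1) = max -> 0.156110
  V(0,0) = exp(-r*dt) * [p*0.000000 + (1-p)*0.156110] = 0.074912; exercise = 0.000000; V(0,0) = max -> 0.074912

Answer: Price = V(0,0) = 0.0749


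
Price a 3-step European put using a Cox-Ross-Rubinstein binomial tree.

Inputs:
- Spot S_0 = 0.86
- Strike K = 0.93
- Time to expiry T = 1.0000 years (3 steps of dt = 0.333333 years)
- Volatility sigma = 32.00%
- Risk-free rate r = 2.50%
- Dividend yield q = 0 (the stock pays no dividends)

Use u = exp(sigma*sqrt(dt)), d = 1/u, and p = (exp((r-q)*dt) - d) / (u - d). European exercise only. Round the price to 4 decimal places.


Answer: Price = V(0,0) = 0.1432

Derivation:
dt = T/N = 0.333333
u = exp(sigma*sqrt(dt)) = 1.202920; d = 1/u = 0.831310
p = (exp((r-q)*dt) - d) / (u - d) = 0.476462
Discount per step: exp(-r*dt) = 0.991701
Stock lattice S(k, i) with i counting down-moves:
  k=0: S(0,0) = 0.8600
  k=1: S(1,0) = 1.0345; S(1,1) = 0.7149
  k=2: S(2,0) = 1.2444; S(2,1) = 0.8600; S(2,2) = 0.5943
  k=3: S(3,0) = 1.4970; S(3,1) = 1.0345; S(3,2) = 0.7149; S(3,3) = 0.4941
Terminal payoffs V(N, i) = max(K - S_T, 0):
  V(3,0) = 0.000000; V(3,1) = 0.000000; V(3,2) = 0.215073; V(3,3) = 0.435931
Backward induction: V(k, i) = exp(-r*dt) * [p * V(k+1, i) + (1-p) * V(k+1, i+1)].
  V(2,0) = exp(-r*dt) * [p*0.000000 + (1-p)*0.000000] = 0.000000
  V(2,1) = exp(-r*dt) * [p*0.000000 + (1-p)*0.215073] = 0.111665
  V(2,2) = exp(-r*dt) * [p*0.215073 + (1-p)*0.435931] = 0.327956
  V(1,0) = exp(-r*dt) * [p*0.000000 + (1-p)*0.111665] = 0.057976
  V(1,1) = exp(-r*dt) * [p*0.111665 + (1-p)*0.327956] = 0.223035
  V(0,0) = exp(-r*dt) * [p*0.057976 + (1-p)*0.223035] = 0.143192


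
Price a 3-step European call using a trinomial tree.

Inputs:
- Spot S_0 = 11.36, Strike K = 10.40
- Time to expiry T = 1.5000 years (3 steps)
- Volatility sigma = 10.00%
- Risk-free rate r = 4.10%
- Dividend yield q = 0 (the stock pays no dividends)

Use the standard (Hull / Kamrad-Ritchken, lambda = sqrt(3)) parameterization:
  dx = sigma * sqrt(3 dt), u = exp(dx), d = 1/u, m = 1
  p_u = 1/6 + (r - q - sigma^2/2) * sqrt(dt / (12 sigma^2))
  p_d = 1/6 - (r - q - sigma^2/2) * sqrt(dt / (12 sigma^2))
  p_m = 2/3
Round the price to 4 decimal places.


dt = T/N = 0.500000; dx = sigma*sqrt(3*dt) = 0.122474
u = exp(dx) = 1.130290; d = 1/u = 0.884728
p_u = 0.240151, p_m = 0.666667, p_d = 0.093182
Discount per step: exp(-r*dt) = 0.979709
Stock lattice S(k, j) with j the centered position index:
  k=0: S(0,+0) = 11.3600
  k=1: S(1,-1) = 10.0505; S(1,+0) = 11.3600; S(1,+1) = 12.8401
  k=2: S(2,-2) = 8.8920; S(2,-1) = 10.0505; S(2,+0) = 11.3600; S(2,+1) = 12.8401; S(2,+2) = 14.5130
  k=3: S(3,-3) = 7.8670; S(3,-2) = 8.8920; S(3,-1) = 10.0505; S(3,+0) = 11.3600; S(3,+1) = 12.8401; S(3,+2) = 14.5130; S(3,+3) = 16.4039
Terminal payoffs V(N, j) = max(S_T - K, 0):
  V(3,-3) = 0.000000; V(3,-2) = 0.000000; V(3,-1) = 0.000000; V(3,+0) = 0.960000; V(3,+1) = 2.440098; V(3,+2) = 4.113038; V(3,+3) = 6.003945
Backward induction: V(k, j) = exp(-r*dt) * [p_u * V(k+1, j+1) + p_m * V(k+1, j) + p_d * V(k+1, j-1)]
  V(2,-2) = exp(-r*dt) * [p_u*0.000000 + p_m*0.000000 + p_d*0.000000] = 0.000000
  V(2,-1) = exp(-r*dt) * [p_u*0.960000 + p_m*0.000000 + p_d*0.000000] = 0.225867
  V(2,+0) = exp(-r*dt) * [p_u*2.440098 + p_m*0.960000 + p_d*0.000000] = 1.201116
  V(2,+1) = exp(-r*dt) * [p_u*4.113038 + p_m*2.440098 + p_d*0.960000] = 2.649072
  V(2,+2) = exp(-r*dt) * [p_u*6.003945 + p_m*4.113038 + p_d*2.440098] = 4.321744
  V(1,-1) = exp(-r*dt) * [p_u*1.201116 + p_m*0.225867 + p_d*0.000000] = 0.430119
  V(1,+0) = exp(-r*dt) * [p_u*2.649072 + p_m*1.201116 + p_d*0.225867] = 1.428385
  V(1,+1) = exp(-r*dt) * [p_u*4.321744 + p_m*2.649072 + p_d*1.201116] = 2.856676
  V(0,+0) = exp(-r*dt) * [p_u*2.856676 + p_m*1.428385 + p_d*0.430119] = 1.644314

Answer: Price = V(0,0) = 1.6443


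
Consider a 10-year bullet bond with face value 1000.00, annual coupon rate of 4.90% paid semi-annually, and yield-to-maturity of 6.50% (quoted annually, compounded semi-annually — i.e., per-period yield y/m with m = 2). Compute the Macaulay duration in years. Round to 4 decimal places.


Coupon per period c = face * coupon_rate / m = 24.500000
Periods per year m = 2; per-period yield y/m = 0.032500
Number of cashflows N = 20
Cashflows (t years, CF_t, discount factor 1/(1+y/m)^(m*t), PV):
  t = 0.5000: CF_t = 24.500000, DF = 0.968523, PV = 23.728814
  t = 1.0000: CF_t = 24.500000, DF = 0.938037, PV = 22.981902
  t = 1.5000: CF_t = 24.500000, DF = 0.908510, PV = 22.258500
  t = 2.0000: CF_t = 24.500000, DF = 0.879913, PV = 21.557870
  t = 2.5000: CF_t = 24.500000, DF = 0.852216, PV = 20.879293
  t = 3.0000: CF_t = 24.500000, DF = 0.825391, PV = 20.222075
  t = 3.5000: CF_t = 24.500000, DF = 0.799410, PV = 19.585545
  t = 4.0000: CF_t = 24.500000, DF = 0.774247, PV = 18.969051
  t = 4.5000: CF_t = 24.500000, DF = 0.749876, PV = 18.371962
  t = 5.0000: CF_t = 24.500000, DF = 0.726272, PV = 17.793668
  t = 5.5000: CF_t = 24.500000, DF = 0.703411, PV = 17.233577
  t = 6.0000: CF_t = 24.500000, DF = 0.681270, PV = 16.691115
  t = 6.5000: CF_t = 24.500000, DF = 0.659826, PV = 16.165729
  t = 7.0000: CF_t = 24.500000, DF = 0.639056, PV = 15.656881
  t = 7.5000: CF_t = 24.500000, DF = 0.618941, PV = 15.164049
  t = 8.0000: CF_t = 24.500000, DF = 0.599458, PV = 14.686730
  t = 8.5000: CF_t = 24.500000, DF = 0.580589, PV = 14.224436
  t = 9.0000: CF_t = 24.500000, DF = 0.562314, PV = 13.776694
  t = 9.5000: CF_t = 24.500000, DF = 0.544614, PV = 13.343045
  t = 10.0000: CF_t = 1024.500000, DF = 0.527471, PV = 540.394296
Price P = sum_t PV_t = 883.685231
Macaulay numerator sum_t t * PV_t:
  t * PV_t at t = 0.5000: 11.864407
  t * PV_t at t = 1.0000: 22.981902
  t * PV_t at t = 1.5000: 33.387751
  t * PV_t at t = 2.0000: 43.115739
  t * PV_t at t = 2.5000: 52.198232
  t * PV_t at t = 3.0000: 60.666226
  t * PV_t at t = 3.5000: 68.549408
  t * PV_t at t = 4.0000: 75.876204
  t * PV_t at t = 4.5000: 82.673830
  t * PV_t at t = 5.0000: 88.968340
  t * PV_t at t = 5.5000: 94.784672
  t * PV_t at t = 6.0000: 100.146693
  t * PV_t at t = 6.5000: 105.077240
  t * PV_t at t = 7.0000: 109.598164
  t * PV_t at t = 7.5000: 113.730368
  t * PV_t at t = 8.0000: 117.493842
  t * PV_t at t = 8.5000: 120.907707
  t * PV_t at t = 9.0000: 123.990242
  t * PV_t at t = 9.5000: 126.758924
  t * PV_t at t = 10.0000: 5403.942959
Macaulay duration D = (sum_t t * PV_t) / P = 6956.712846 / 883.685231 = 7.872388

Answer: Macaulay duration = 7.8724 years


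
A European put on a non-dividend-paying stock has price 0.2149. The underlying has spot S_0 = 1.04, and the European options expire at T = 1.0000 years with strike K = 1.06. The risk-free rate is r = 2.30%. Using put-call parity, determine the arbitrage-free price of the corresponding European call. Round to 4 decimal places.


Put-call parity: C - P = S_0 * exp(-qT) - K * exp(-rT).
S_0 * exp(-qT) = 1.0400 * 1.00000000 = 1.04000000
K * exp(-rT) = 1.0600 * 0.97726248 = 1.03589823
C = P + S*exp(-qT) - K*exp(-rT)
C = 0.2149 + 1.04000000 - 1.03589823 = 0.2190

Answer: Call price = 0.2190


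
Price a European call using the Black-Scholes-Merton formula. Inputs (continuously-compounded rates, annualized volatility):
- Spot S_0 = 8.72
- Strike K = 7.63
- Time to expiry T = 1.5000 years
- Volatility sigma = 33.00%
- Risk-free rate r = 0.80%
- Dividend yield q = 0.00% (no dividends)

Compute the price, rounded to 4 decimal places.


Answer: Price = 1.9746

Derivation:
d1 = (ln(S/K) + (r - q + 0.5*sigma^2) * T) / (sigma * sqrt(T)) = 0.56216134
d2 = d1 - sigma * sqrt(T) = 0.15799553
exp(-rT) = 0.98807171; exp(-qT) = 1.00000000
C = S_0 * exp(-qT) * N(d1) - K * exp(-rT) * N(d2)
N(d1) = 0.71299695; N(d2) = 0.56276984
C = 8.7200 * 1.00000000 * 0.71299695 - 7.6300 * 0.98807171 * 0.56276984 = 1.9746


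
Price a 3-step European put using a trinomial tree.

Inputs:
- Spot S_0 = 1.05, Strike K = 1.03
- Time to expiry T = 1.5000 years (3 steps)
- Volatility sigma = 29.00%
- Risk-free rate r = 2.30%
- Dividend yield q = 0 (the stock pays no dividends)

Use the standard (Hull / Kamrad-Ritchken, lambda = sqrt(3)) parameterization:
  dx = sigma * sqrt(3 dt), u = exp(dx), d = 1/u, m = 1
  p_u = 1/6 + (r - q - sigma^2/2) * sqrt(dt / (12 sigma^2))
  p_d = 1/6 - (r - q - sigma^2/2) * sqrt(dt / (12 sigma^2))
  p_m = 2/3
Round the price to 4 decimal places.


Answer: Price = V(0,0) = 0.1084

Derivation:
dt = T/N = 0.500000; dx = sigma*sqrt(3*dt) = 0.355176
u = exp(dx) = 1.426432; d = 1/u = 0.701050
p_u = 0.153258, p_m = 0.666667, p_d = 0.180076
Discount per step: exp(-r*dt) = 0.988566
Stock lattice S(k, j) with j the centered position index:
  k=0: S(0,+0) = 1.0500
  k=1: S(1,-1) = 0.7361; S(1,+0) = 1.0500; S(1,+1) = 1.4978
  k=2: S(2,-2) = 0.5160; S(2,-1) = 0.7361; S(2,+0) = 1.0500; S(2,+1) = 1.4978; S(2,+2) = 2.1364
  k=3: S(3,-3) = 0.3618; S(3,-2) = 0.5160; S(3,-1) = 0.7361; S(3,+0) = 1.0500; S(3,+1) = 1.4978; S(3,+2) = 2.1364; S(3,+3) = 3.0475
Terminal payoffs V(N, j) = max(K - S_T, 0):
  V(3,-3) = 0.668227; V(3,-2) = 0.513955; V(3,-1) = 0.293897; V(3,+0) = 0.000000; V(3,+1) = 0.000000; V(3,+2) = 0.000000; V(3,+3) = 0.000000
Backward induction: V(k, j) = exp(-r*dt) * [p_u * V(k+1, j+1) + p_m * V(k+1, j) + p_d * V(k+1, j-1)]
  V(2,-2) = exp(-r*dt) * [p_u*0.293897 + p_m*0.513955 + p_d*0.668227] = 0.502202
  V(2,-1) = exp(-r*dt) * [p_u*0.000000 + p_m*0.293897 + p_d*0.513955] = 0.285184
  V(2,+0) = exp(-r*dt) * [p_u*0.000000 + p_m*0.000000 + p_d*0.293897] = 0.052319
  V(2,+1) = exp(-r*dt) * [p_u*0.000000 + p_m*0.000000 + p_d*0.000000] = 0.000000
  V(2,+2) = exp(-r*dt) * [p_u*0.000000 + p_m*0.000000 + p_d*0.000000] = 0.000000
  V(1,-1) = exp(-r*dt) * [p_u*0.052319 + p_m*0.285184 + p_d*0.502202] = 0.285275
  V(1,+0) = exp(-r*dt) * [p_u*0.000000 + p_m*0.052319 + p_d*0.285184] = 0.085248
  V(1,+1) = exp(-r*dt) * [p_u*0.000000 + p_m*0.000000 + p_d*0.052319] = 0.009314
  V(0,+0) = exp(-r*dt) * [p_u*0.009314 + p_m*0.085248 + p_d*0.285275] = 0.108377


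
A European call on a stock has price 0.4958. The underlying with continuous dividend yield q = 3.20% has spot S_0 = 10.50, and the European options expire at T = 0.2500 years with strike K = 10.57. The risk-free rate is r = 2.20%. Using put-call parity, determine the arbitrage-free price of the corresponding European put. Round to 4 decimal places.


Put-call parity: C - P = S_0 * exp(-qT) - K * exp(-rT).
S_0 * exp(-qT) = 10.5000 * 0.99203191 = 10.41633511
K * exp(-rT) = 10.5700 * 0.99451510 = 10.51202458
P = C - S*exp(-qT) + K*exp(-rT)
P = 0.4958 - 10.41633511 + 10.51202458 = 0.5915

Answer: Put price = 0.5915


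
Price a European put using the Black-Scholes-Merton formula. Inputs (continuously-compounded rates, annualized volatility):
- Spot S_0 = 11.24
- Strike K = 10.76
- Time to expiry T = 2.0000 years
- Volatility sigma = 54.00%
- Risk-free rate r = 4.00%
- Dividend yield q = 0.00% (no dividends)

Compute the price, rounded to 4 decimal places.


Answer: Price = 2.5341

Derivation:
d1 = (ln(S/K) + (r - q + 0.5*sigma^2) * T) / (sigma * sqrt(T)) = 0.54374323
d2 = d1 - sigma * sqrt(T) = -0.21993209
exp(-rT) = 0.92311635; exp(-qT) = 1.00000000
P = K * exp(-rT) * N(-d2) - S_0 * exp(-qT) * N(-d1)
N(-d1) = 0.29330909; N(-d2) = 0.58703798
P = 10.7600 * 0.92311635 * 0.58703798 - 11.2400 * 1.00000000 * 0.29330909 = 2.5341


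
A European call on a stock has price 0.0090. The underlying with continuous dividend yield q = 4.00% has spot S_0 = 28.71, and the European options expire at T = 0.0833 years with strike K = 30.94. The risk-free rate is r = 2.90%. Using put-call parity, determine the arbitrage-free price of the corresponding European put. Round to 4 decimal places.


Answer: Put price = 2.2599

Derivation:
Put-call parity: C - P = S_0 * exp(-qT) - K * exp(-rT).
S_0 * exp(-qT) = 28.7100 * 0.99667354 = 28.61449748
K * exp(-rT) = 30.9400 * 0.99758722 = 30.86534845
P = C - S*exp(-qT) + K*exp(-rT)
P = 0.0090 - 28.61449748 + 30.86534845 = 2.2599


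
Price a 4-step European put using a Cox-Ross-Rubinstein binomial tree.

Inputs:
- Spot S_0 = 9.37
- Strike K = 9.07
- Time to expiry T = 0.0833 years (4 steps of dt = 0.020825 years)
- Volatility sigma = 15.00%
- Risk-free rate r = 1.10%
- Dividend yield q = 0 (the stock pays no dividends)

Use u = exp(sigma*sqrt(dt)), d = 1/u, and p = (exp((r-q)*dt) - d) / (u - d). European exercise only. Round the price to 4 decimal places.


dt = T/N = 0.020825
u = exp(sigma*sqrt(dt)) = 1.021882; d = 1/u = 0.978586
p = (exp((r-q)*dt) - d) / (u - d) = 0.499880
Discount per step: exp(-r*dt) = 0.999771
Stock lattice S(k, i) with i counting down-moves:
  k=0: S(0,0) = 9.3700
  k=1: S(1,0) = 9.5750; S(1,1) = 9.1694
  k=2: S(2,0) = 9.7846; S(2,1) = 9.3700; S(2,2) = 8.9730
  k=3: S(3,0) = 9.9987; S(3,1) = 9.5750; S(3,2) = 9.1694; S(3,3) = 8.7809
  k=4: S(4,0) = 10.2175; S(4,1) = 9.7846; S(4,2) = 9.3700; S(4,3) = 8.9730; S(4,4) = 8.5928
Terminal payoffs V(N, i) = max(K - S_T, 0):
  V(4,0) = 0.000000; V(4,1) = 0.000000; V(4,2) = 0.000000; V(4,3) = 0.096996; V(4,4) = 0.477172
Backward induction: V(k, i) = exp(-r*dt) * [p * V(k+1, i) + (1-p) * V(k+1, i+1)].
  V(3,0) = exp(-r*dt) * [p*0.000000 + (1-p)*0.000000] = 0.000000
  V(3,1) = exp(-r*dt) * [p*0.000000 + (1-p)*0.000000] = 0.000000
  V(3,2) = exp(-r*dt) * [p*0.000000 + (1-p)*0.096996] = 0.048499
  V(3,3) = exp(-r*dt) * [p*0.096996 + (1-p)*0.477172] = 0.287064
  V(2,0) = exp(-r*dt) * [p*0.000000 + (1-p)*0.000000] = 0.000000
  V(2,1) = exp(-r*dt) * [p*0.000000 + (1-p)*0.048499] = 0.024250
  V(2,2) = exp(-r*dt) * [p*0.048499 + (1-p)*0.287064] = 0.167771
  V(1,0) = exp(-r*dt) * [p*0.000000 + (1-p)*0.024250] = 0.012125
  V(1,1) = exp(-r*dt) * [p*0.024250 + (1-p)*0.167771] = 0.096006
  V(0,0) = exp(-r*dt) * [p*0.012125 + (1-p)*0.096006] = 0.054063

Answer: Price = V(0,0) = 0.0541


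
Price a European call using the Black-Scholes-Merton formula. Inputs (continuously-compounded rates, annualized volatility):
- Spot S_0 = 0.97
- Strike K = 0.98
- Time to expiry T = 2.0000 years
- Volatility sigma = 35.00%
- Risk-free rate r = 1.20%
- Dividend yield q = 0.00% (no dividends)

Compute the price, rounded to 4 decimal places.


Answer: Price = 0.1950

Derivation:
d1 = (ln(S/K) + (r - q + 0.5*sigma^2) * T) / (sigma * sqrt(T)) = 0.27525344
d2 = d1 - sigma * sqrt(T) = -0.21972131
exp(-rT) = 0.97628571; exp(-qT) = 1.00000000
C = S_0 * exp(-qT) * N(d1) - K * exp(-rT) * N(d2)
N(d1) = 0.60843923; N(d2) = 0.41304410
C = 0.9700 * 1.00000000 * 0.60843923 - 0.9800 * 0.97628571 * 0.41304410 = 0.1950


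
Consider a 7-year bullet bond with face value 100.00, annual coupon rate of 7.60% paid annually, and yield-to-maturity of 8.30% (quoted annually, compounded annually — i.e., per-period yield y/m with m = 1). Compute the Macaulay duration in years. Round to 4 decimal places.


Coupon per period c = face * coupon_rate / m = 7.600000
Periods per year m = 1; per-period yield y/m = 0.083000
Number of cashflows N = 7
Cashflows (t years, CF_t, discount factor 1/(1+y/m)^(m*t), PV):
  t = 1.0000: CF_t = 7.600000, DF = 0.923361, PV = 7.017544
  t = 2.0000: CF_t = 7.600000, DF = 0.852596, PV = 6.479727
  t = 3.0000: CF_t = 7.600000, DF = 0.787254, PV = 5.983127
  t = 4.0000: CF_t = 7.600000, DF = 0.726919, PV = 5.524586
  t = 5.0000: CF_t = 7.600000, DF = 0.671209, PV = 5.101188
  t = 6.0000: CF_t = 7.600000, DF = 0.619768, PV = 4.710238
  t = 7.0000: CF_t = 107.600000, DF = 0.572270, PV = 61.576227
Price P = sum_t PV_t = 96.392637
Macaulay numerator sum_t t * PV_t:
  t * PV_t at t = 1.0000: 7.017544
  t * PV_t at t = 2.0000: 12.959453
  t * PV_t at t = 3.0000: 17.949381
  t * PV_t at t = 4.0000: 22.098345
  t * PV_t at t = 5.0000: 25.505939
  t * PV_t at t = 6.0000: 28.261428
  t * PV_t at t = 7.0000: 431.033589
Macaulay duration D = (sum_t t * PV_t) / P = 544.825680 / 96.392637 = 5.652150

Answer: Macaulay duration = 5.6522 years


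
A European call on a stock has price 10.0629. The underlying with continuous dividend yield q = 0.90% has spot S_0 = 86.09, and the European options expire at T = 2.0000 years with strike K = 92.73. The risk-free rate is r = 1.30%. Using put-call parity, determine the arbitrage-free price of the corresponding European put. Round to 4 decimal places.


Answer: Put price = 15.8587

Derivation:
Put-call parity: C - P = S_0 * exp(-qT) - K * exp(-rT).
S_0 * exp(-qT) = 86.0900 * 0.98216103 = 84.55424328
K * exp(-rT) = 92.7300 * 0.97433509 = 90.35009286
P = C - S*exp(-qT) + K*exp(-rT)
P = 10.0629 - 84.55424328 + 90.35009286 = 15.8587
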